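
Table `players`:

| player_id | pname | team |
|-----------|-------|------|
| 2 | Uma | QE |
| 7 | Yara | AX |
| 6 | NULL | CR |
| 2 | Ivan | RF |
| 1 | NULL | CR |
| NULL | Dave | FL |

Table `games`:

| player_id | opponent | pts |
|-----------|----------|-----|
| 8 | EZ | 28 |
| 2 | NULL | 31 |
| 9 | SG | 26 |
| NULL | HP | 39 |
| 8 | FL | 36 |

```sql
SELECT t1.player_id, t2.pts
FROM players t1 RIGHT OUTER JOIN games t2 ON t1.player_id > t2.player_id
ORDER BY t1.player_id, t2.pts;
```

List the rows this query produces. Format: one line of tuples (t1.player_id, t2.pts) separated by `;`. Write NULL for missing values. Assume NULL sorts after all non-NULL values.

(6, 31); (7, 31); (NULL, 26); (NULL, 28); (NULL, 36); (NULL, 39)

RIGHT JOIN keeps every row from `games`; unmatched rows get NULL for `players`'s columns.
Matching on t1.player_id > t2.player_id. A NULL in a compared column never satisfies the condition.
- t1 row (player_id=2): no match.
- t1 row (player_id=7): matches 1 t2 row(s) → 1 output row(s).
- t1 row (player_id=6): matches 1 t2 row(s) → 1 output row(s).
- t1 row (player_id=2): no match.
- t1 row (player_id=1): no match.
- t1 row (player_id=NULL): no match.
- plus 4 unmatched t2 row(s), each kept with NULL t1 columns.
After projecting and ordering:
t1.player_id | t2.pts
6 | 31
7 | 31
NULL | 26
NULL | 28
NULL | 36
NULL | 39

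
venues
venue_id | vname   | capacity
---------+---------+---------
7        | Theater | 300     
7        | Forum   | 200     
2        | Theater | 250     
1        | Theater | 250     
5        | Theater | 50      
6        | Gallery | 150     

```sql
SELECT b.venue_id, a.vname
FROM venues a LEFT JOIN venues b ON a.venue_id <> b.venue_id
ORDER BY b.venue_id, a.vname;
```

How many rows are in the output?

28

LEFT JOIN keeps every row from `venues a`; unmatched rows get NULL for `venues b`'s columns.
Matching on a.venue_id <> b.venue_id.
Matched pairs: 28; unmatched a rows kept: 0.
Total: 28 rows.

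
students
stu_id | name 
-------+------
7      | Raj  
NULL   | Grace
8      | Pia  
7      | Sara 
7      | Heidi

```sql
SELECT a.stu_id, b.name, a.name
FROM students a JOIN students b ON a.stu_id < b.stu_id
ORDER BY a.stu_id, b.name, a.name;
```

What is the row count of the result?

INNER JOIN keeps only pairs where the ON condition holds.
Matching on a.stu_id < b.stu_id. A NULL in a compared column never satisfies the condition.
- a[0] stu_id=7 → 1 match(es) in b → 1 row(s).
- a[1] stu_id=NULL → no match; dropped.
- a[2] stu_id=8 → no match; dropped.
- a[3] stu_id=7 → 1 match(es) in b → 1 row(s).
- a[4] stu_id=7 → 1 match(es) in b → 1 row(s).
Total: 3 rows.

3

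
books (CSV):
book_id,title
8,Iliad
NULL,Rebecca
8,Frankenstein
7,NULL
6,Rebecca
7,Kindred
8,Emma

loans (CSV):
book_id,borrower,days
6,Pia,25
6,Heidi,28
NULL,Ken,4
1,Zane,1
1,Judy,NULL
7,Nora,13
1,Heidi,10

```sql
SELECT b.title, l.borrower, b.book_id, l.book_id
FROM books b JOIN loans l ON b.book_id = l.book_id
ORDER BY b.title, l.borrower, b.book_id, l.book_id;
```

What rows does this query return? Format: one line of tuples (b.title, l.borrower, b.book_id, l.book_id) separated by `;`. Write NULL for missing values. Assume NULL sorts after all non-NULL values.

(Kindred, Nora, 7, 7); (Rebecca, Heidi, 6, 6); (Rebecca, Pia, 6, 6); (NULL, Nora, 7, 7)

INNER JOIN keeps only pairs where the ON condition holds.
Matching on b.book_id = l.book_id. A NULL in a compared column never satisfies the condition.
- b (book_id=8) has no partner → excluded.
- b (book_id=NULL) has no partner → excluded.
- b (book_id=8) has no partner → excluded.
- b (book_id=7) pairs with 1 row(s) of l.
- b (book_id=6) pairs with 2 row(s) of l.
- b (book_id=7) pairs with 1 row(s) of l.
- b (book_id=8) has no partner → excluded.
After projecting and ordering:
b.title | l.borrower | b.book_id | l.book_id
Kindred | Nora | 7 | 7
Rebecca | Heidi | 6 | 6
Rebecca | Pia | 6 | 6
NULL | Nora | 7 | 7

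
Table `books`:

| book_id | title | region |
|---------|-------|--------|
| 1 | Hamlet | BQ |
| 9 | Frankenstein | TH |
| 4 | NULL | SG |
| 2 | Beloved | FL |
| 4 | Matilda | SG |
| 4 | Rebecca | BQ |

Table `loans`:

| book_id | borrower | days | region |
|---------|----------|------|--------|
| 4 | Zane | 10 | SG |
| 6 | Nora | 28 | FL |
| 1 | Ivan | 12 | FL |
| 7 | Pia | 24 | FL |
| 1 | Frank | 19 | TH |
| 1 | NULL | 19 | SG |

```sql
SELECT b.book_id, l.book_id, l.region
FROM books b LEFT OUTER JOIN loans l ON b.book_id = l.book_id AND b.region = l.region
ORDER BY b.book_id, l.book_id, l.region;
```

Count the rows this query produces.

6

LEFT JOIN keeps every row from `books`; unmatched rows get NULL for `loans`'s columns.
Matching on b.book_id = l.book_id AND b.region = l.region.
- b row (book_id=1, region=BQ): no match → kept, l columns NULL.
- b row (book_id=9, region=TH): no match → kept, l columns NULL.
- b row (book_id=4, region=SG): matches 1 l row(s) → 1 output row(s).
- b row (book_id=2, region=FL): no match → kept, l columns NULL.
- b row (book_id=4, region=SG): matches 1 l row(s) → 1 output row(s).
- b row (book_id=4, region=BQ): no match → kept, l columns NULL.
Total: 2 matched + 4 padded = 6 rows.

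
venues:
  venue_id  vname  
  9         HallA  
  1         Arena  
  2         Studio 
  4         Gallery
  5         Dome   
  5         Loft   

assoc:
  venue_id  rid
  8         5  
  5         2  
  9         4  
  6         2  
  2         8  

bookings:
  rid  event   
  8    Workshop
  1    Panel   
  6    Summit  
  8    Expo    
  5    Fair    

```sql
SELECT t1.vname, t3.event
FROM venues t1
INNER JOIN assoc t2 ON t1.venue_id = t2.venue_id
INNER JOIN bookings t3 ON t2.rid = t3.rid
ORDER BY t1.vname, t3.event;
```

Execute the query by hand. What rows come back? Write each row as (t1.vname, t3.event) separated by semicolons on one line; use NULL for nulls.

(Studio, Expo); (Studio, Workshop)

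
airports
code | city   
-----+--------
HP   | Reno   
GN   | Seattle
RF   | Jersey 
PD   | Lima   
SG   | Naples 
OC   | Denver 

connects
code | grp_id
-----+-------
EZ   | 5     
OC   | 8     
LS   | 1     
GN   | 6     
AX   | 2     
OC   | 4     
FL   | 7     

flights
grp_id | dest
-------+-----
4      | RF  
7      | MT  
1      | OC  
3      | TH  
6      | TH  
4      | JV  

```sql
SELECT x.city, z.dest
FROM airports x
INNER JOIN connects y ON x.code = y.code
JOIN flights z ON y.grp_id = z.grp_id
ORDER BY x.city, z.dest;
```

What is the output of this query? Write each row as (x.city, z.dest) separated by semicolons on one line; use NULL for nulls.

(Denver, JV); (Denver, RF); (Seattle, TH)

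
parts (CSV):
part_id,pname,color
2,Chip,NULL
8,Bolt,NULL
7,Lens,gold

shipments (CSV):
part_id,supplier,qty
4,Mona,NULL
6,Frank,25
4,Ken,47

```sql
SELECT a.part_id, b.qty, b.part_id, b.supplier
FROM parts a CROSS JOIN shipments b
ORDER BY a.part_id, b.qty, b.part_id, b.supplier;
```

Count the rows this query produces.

CROSS JOIN pairs every row of `parts` with every row of `shipments`: 3 × 3 = 9 rows.

9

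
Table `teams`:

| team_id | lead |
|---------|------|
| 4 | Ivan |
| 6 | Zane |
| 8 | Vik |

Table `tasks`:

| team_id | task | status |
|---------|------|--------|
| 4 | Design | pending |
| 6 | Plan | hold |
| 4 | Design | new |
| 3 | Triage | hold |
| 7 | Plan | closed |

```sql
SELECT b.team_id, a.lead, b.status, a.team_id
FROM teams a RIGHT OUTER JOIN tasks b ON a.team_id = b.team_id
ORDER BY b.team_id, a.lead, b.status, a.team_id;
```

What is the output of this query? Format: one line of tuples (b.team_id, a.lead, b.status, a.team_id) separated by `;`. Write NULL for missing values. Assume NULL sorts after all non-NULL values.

(3, NULL, hold, NULL); (4, Ivan, new, 4); (4, Ivan, pending, 4); (6, Zane, hold, 6); (7, NULL, closed, NULL)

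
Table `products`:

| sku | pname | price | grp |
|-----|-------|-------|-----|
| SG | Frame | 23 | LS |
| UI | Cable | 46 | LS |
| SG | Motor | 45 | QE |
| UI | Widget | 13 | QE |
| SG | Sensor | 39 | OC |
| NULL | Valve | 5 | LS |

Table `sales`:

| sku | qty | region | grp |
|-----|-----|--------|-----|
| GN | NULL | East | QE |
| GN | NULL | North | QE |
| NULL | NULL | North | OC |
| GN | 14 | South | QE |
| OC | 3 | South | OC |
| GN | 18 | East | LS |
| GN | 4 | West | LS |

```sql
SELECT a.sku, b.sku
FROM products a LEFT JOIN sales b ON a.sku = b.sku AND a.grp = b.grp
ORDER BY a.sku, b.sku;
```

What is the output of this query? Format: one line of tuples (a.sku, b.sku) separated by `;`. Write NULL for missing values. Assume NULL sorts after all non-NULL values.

LEFT JOIN keeps every row from `products`; unmatched rows get NULL for `sales`'s columns.
Matching on a.sku = b.sku AND a.grp = b.grp. A NULL in a compared column never satisfies the condition.
- a (sku=SG, grp=LS) has no partner → padded with NULL.
- a (sku=UI, grp=LS) has no partner → padded with NULL.
- a (sku=SG, grp=QE) has no partner → padded with NULL.
- a (sku=UI, grp=QE) has no partner → padded with NULL.
- a (sku=SG, grp=OC) has no partner → padded with NULL.
- a (sku=NULL, grp=LS) has no partner → padded with NULL.
After projecting and ordering:
a.sku | b.sku
SG | NULL
SG | NULL
SG | NULL
UI | NULL
UI | NULL
NULL | NULL

(SG, NULL); (SG, NULL); (SG, NULL); (UI, NULL); (UI, NULL); (NULL, NULL)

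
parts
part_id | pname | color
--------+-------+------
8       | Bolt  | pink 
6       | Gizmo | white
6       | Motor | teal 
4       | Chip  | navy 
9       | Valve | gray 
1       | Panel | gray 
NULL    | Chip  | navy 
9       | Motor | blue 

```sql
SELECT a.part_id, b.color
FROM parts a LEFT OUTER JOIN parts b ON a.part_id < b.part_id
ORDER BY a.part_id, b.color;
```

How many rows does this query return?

LEFT JOIN keeps every row from `parts a`; unmatched rows get NULL for `parts b`'s columns.
Matching on a.part_id < b.part_id. A NULL in a compared column never satisfies the condition.
- a[0] part_id=8 → 2 match(es) in b → 2 row(s).
- a[1] part_id=6 → 3 match(es) in b → 3 row(s).
- a[2] part_id=6 → 3 match(es) in b → 3 row(s).
- a[3] part_id=4 → 5 match(es) in b → 5 row(s).
- a[4] part_id=9 → no match; kept with NULLs on the b side.
- a[5] part_id=1 → 6 match(es) in b → 6 row(s).
- a[6] part_id=NULL → no match; kept with NULLs on the b side.
- a[7] part_id=9 → no match; kept with NULLs on the b side.
Total: 19 matched + 3 padded = 22 rows.

22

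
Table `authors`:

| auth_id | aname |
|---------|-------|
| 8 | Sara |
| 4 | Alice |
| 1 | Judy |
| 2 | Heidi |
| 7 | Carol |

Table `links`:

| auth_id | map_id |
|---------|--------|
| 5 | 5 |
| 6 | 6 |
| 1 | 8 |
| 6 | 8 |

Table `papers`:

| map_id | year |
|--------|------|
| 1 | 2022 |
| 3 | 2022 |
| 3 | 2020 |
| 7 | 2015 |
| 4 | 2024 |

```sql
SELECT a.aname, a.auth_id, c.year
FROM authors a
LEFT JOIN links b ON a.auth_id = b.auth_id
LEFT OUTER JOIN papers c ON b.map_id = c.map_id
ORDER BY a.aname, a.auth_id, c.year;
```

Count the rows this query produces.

Step 1 — a LEFT JOIN b on auth_id → 5 row(s).
Then LEFT JOIN `papers c` on map_id: each of those 5 rows is kept; rows whose b.map_id has no match in c get NULL for c's columns.
Result: 5 row(s).

5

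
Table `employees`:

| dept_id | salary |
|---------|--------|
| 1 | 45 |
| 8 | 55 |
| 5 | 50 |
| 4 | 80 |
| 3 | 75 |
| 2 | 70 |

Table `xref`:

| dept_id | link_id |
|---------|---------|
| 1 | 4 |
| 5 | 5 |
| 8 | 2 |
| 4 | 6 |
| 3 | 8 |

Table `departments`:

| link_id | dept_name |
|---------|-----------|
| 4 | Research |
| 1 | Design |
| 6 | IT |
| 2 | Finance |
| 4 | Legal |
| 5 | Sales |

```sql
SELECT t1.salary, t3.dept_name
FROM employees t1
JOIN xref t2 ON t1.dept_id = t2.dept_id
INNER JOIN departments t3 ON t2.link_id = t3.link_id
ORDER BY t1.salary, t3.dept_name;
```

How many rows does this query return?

5

Joins associate left-to-right: employees INNER JOIN xref on dept_id gives 5 intermediate row(s).
Then INNER JOIN `departments t3` on link_id: keep only rows whose t2.link_id appears in t3.
Result: 5 row(s).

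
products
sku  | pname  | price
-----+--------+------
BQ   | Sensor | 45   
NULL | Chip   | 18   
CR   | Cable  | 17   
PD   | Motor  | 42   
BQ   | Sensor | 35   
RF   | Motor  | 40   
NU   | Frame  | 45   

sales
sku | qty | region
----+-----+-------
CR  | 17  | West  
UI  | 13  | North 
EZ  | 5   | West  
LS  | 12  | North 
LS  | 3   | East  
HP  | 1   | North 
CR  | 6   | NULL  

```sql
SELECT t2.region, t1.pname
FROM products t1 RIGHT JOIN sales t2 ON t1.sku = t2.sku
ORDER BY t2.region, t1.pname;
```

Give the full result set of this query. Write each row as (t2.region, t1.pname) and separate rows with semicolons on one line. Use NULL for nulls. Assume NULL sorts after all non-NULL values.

RIGHT JOIN keeps every row from `sales`; unmatched rows get NULL for `products`'s columns.
Matching on t1.sku = t2.sku. A NULL in a compared column never satisfies the condition.
- t1 (sku=BQ) has no partner in t2.
- t1 (sku=NULL) has no partner in t2.
- t1 (sku=CR) pairs with 2 row(s) of t2.
- t1 (sku=PD) has no partner in t2.
- t1 (sku=BQ) has no partner in t2.
- t1 (sku=RF) has no partner in t2.
- t1 (sku=NU) has no partner in t2.
- plus 5 unmatched t2 row(s), each kept with NULL t1 columns.
After projecting and ordering:
t2.region | t1.pname
East | NULL
North | NULL
North | NULL
North | NULL
West | Cable
West | NULL
NULL | Cable

(East, NULL); (North, NULL); (North, NULL); (North, NULL); (West, Cable); (West, NULL); (NULL, Cable)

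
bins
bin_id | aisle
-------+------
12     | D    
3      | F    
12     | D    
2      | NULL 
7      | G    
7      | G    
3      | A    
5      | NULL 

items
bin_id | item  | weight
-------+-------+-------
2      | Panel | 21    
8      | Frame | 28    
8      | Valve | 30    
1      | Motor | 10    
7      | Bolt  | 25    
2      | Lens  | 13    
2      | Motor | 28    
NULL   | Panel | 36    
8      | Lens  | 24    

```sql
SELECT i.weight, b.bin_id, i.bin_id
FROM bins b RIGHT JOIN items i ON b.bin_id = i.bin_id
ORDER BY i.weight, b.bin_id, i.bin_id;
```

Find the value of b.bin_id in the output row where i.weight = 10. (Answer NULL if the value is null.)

RIGHT JOIN keeps every row from `items`; unmatched rows get NULL for `bins`'s columns.
Matching on b.bin_id = i.bin_id. A NULL in a compared column never satisfies the condition.
- bin_id=12: no matching i row.
- bin_id=3: no matching i row.
- bin_id=12: no matching i row.
- bin_id=2: 3 matching i row(s), so 3 row(s) emitted.
- bin_id=7: 1 matching i row(s), so 1 row(s) emitted.
- bin_id=7: 1 matching i row(s), so 1 row(s) emitted.
- bin_id=3: no matching i row.
- bin_id=5: no matching i row.
- 5 i row(s) had no b match → kept, b columns NULL.

NULL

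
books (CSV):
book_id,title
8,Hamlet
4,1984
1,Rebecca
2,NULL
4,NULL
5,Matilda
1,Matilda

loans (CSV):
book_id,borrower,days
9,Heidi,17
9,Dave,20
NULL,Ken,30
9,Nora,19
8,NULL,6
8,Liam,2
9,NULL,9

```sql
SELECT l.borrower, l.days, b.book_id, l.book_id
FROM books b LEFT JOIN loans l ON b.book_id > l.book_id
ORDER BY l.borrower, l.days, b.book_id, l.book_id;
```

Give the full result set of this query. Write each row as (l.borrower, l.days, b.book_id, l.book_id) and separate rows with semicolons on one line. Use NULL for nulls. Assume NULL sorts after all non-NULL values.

(NULL, NULL, 1, NULL); (NULL, NULL, 1, NULL); (NULL, NULL, 2, NULL); (NULL, NULL, 4, NULL); (NULL, NULL, 4, NULL); (NULL, NULL, 5, NULL); (NULL, NULL, 8, NULL)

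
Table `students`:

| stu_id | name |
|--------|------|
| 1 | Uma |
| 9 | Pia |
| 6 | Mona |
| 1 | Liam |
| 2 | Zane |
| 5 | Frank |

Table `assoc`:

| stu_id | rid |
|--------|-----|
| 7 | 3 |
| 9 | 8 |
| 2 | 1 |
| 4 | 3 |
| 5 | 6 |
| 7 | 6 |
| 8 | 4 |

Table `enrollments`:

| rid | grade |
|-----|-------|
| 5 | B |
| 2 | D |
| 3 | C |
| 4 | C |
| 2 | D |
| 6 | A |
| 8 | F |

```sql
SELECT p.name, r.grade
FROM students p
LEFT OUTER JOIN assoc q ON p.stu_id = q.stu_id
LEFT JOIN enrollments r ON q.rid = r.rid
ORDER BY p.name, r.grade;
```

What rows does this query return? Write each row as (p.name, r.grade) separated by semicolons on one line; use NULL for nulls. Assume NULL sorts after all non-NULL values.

(Frank, A); (Liam, NULL); (Mona, NULL); (Pia, F); (Uma, NULL); (Zane, NULL)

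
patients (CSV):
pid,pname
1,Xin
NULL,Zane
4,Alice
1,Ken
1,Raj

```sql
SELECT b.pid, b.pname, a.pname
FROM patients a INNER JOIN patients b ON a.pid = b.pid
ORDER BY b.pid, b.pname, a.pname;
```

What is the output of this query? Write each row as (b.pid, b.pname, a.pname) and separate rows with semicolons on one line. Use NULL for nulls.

(1, Ken, Ken); (1, Ken, Raj); (1, Ken, Xin); (1, Raj, Ken); (1, Raj, Raj); (1, Raj, Xin); (1, Xin, Ken); (1, Xin, Raj); (1, Xin, Xin); (4, Alice, Alice)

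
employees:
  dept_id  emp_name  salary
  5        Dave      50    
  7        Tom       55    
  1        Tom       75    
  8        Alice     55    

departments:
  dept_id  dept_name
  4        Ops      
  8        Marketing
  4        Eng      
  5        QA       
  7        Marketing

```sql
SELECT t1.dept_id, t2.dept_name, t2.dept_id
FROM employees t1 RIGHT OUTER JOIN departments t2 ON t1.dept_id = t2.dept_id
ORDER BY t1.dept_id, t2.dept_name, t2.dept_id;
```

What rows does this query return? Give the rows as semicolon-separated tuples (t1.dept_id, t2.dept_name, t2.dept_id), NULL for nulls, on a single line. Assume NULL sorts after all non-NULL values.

(5, QA, 5); (7, Marketing, 7); (8, Marketing, 8); (NULL, Eng, 4); (NULL, Ops, 4)

RIGHT JOIN keeps every row from `departments`; unmatched rows get NULL for `employees`'s columns.
Matching on t1.dept_id = t2.dept_id.
- t1 row (dept_id=5): matches 1 t2 row(s) → 1 output row(s).
- t1 row (dept_id=7): matches 1 t2 row(s) → 1 output row(s).
- t1 row (dept_id=1): no match.
- t1 row (dept_id=8): matches 1 t2 row(s) → 1 output row(s).
- plus 2 unmatched t2 row(s), each kept with NULL t1 columns.
After projecting and ordering:
t1.dept_id | t2.dept_name | t2.dept_id
5 | QA | 5
7 | Marketing | 7
8 | Marketing | 8
NULL | Eng | 4
NULL | Ops | 4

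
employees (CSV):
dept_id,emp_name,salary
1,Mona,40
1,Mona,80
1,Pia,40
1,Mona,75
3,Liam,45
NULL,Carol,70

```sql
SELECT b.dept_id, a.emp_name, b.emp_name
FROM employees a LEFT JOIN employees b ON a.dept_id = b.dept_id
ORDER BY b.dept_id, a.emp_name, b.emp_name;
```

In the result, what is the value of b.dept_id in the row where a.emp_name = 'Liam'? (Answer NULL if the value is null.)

3

LEFT JOIN keeps every row from `employees a`; unmatched rows get NULL for `employees b`'s columns.
Matching on a.dept_id = b.dept_id. A NULL in a compared column never satisfies the condition.
- a (dept_id=1) pairs with 4 row(s) of b.
- a (dept_id=1) pairs with 4 row(s) of b.
- a (dept_id=1) pairs with 4 row(s) of b.
- a (dept_id=1) pairs with 4 row(s) of b.
- a (dept_id=3) pairs with 1 row(s) of b.
- a (dept_id=NULL) has no partner → padded with NULL.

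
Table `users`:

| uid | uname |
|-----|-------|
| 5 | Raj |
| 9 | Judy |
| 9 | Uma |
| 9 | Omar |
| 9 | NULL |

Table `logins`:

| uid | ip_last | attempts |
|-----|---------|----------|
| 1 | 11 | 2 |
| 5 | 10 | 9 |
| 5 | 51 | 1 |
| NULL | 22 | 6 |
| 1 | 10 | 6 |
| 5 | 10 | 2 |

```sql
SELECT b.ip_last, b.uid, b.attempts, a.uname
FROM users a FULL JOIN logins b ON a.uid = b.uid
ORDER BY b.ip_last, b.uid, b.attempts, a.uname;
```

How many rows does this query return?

10

FULL OUTER JOIN keeps every row from both sides; unmatched rows get NULL for the other side's columns.
Matching on a.uid = b.uid. A NULL in a compared column never satisfies the condition.
Matched pairs: 3; unmatched a rows kept: 4; unmatched b rows kept: 3.
Total: 3 matched + 7 padded = 10 rows.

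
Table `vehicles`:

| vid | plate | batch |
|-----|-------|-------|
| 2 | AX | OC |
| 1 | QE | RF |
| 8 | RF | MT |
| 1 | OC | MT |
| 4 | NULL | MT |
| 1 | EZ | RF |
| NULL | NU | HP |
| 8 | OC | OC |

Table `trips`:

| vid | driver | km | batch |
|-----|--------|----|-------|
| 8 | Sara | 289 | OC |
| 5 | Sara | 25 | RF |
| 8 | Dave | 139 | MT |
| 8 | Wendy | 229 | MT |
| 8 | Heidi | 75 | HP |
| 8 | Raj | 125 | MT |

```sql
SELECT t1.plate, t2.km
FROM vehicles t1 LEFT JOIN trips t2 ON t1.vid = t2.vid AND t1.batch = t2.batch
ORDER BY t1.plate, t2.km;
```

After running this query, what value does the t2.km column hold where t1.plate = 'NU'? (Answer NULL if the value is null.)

NULL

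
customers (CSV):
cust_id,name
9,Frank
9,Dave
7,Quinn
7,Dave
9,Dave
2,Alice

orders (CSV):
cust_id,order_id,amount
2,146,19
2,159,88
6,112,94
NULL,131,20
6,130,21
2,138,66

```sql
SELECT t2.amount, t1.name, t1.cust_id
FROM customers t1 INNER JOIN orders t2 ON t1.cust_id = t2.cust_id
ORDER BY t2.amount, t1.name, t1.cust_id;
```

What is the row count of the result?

3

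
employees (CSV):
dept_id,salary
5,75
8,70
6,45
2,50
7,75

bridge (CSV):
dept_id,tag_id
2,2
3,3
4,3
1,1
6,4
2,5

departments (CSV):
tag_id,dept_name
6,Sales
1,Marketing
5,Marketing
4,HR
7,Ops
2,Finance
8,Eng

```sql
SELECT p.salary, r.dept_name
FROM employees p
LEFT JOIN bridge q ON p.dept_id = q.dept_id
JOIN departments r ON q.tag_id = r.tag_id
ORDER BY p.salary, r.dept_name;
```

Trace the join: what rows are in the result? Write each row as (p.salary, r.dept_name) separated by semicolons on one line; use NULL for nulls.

Step 1 — p LEFT JOIN q on dept_id → 6 row(s).
Then INNER JOIN `departments r` on tag_id: keep only rows whose q.tag_id appears in r.

(45, HR); (50, Finance); (50, Marketing)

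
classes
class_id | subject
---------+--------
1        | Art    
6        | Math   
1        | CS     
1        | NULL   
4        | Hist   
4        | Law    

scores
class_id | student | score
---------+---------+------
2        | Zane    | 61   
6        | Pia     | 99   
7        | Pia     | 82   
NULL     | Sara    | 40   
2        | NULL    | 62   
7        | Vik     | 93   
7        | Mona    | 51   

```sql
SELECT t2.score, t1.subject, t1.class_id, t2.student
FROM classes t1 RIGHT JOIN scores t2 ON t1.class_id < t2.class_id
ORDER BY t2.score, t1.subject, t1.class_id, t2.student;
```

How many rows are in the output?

30

RIGHT JOIN keeps every row from `scores`; unmatched rows get NULL for `classes`'s columns.
Matching on t1.class_id < t2.class_id. A NULL in a compared column never satisfies the condition.
- class_id=1: 6 matching t2 row(s), so 6 row(s) emitted.
- class_id=6: 3 matching t2 row(s), so 3 row(s) emitted.
- class_id=1: 6 matching t2 row(s), so 6 row(s) emitted.
- class_id=1: 6 matching t2 row(s), so 6 row(s) emitted.
- class_id=4: 4 matching t2 row(s), so 4 row(s) emitted.
- class_id=4: 4 matching t2 row(s), so 4 row(s) emitted.
- 1 row(s) from t2 found no t1 partner → padded with NULL.
Total: 29 matched + 1 padded = 30 rows.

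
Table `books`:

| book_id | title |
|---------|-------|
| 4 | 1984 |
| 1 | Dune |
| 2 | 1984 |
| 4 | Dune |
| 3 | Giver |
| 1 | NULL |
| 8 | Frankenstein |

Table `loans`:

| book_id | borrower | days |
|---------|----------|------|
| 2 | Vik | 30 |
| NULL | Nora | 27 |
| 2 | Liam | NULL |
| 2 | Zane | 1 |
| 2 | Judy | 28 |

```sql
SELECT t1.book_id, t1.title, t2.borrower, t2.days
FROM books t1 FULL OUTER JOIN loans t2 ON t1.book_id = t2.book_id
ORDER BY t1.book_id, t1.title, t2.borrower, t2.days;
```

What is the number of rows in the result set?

11

FULL OUTER JOIN keeps every row from both sides; unmatched rows get NULL for the other side's columns.
Matching on t1.book_id = t2.book_id. A NULL in a compared column never satisfies the condition.
- t1[0] book_id=4 → no match; kept with NULLs on the t2 side.
- t1[1] book_id=1 → no match; kept with NULLs on the t2 side.
- t1[2] book_id=2 → 4 match(es) in t2 → 4 row(s).
- t1[3] book_id=4 → no match; kept with NULLs on the t2 side.
- t1[4] book_id=3 → no match; kept with NULLs on the t2 side.
- t1[5] book_id=1 → no match; kept with NULLs on the t2 side.
- t1[6] book_id=8 → no match; kept with NULLs on the t2 side.
- 1 row(s) from t2 found no t1 partner → padded with NULL.
Total: 4 matched + 7 padded = 11 rows.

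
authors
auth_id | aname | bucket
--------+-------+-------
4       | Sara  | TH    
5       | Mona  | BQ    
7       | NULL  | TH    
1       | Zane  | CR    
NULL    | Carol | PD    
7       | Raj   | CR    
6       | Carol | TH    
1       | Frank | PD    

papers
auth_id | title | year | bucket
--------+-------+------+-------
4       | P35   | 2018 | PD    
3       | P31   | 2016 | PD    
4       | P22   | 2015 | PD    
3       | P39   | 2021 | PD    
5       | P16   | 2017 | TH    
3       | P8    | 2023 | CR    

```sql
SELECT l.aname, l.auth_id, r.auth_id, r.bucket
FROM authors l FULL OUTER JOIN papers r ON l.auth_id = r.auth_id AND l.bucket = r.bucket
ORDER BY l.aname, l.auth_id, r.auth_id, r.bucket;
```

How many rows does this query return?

14

FULL OUTER JOIN keeps every row from both sides; unmatched rows get NULL for the other side's columns.
Matching on l.auth_id = r.auth_id AND l.bucket = r.bucket. A NULL in a compared column never satisfies the condition.
Matched pairs: 0; unmatched l rows kept: 8; unmatched r rows kept: 6.
Total: 0 matched + 14 padded = 14 rows.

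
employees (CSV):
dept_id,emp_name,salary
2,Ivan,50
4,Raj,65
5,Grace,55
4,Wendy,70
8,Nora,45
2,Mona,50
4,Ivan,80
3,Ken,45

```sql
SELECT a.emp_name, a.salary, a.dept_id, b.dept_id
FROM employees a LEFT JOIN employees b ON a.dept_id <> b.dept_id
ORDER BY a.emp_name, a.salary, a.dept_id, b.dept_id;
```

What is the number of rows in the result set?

48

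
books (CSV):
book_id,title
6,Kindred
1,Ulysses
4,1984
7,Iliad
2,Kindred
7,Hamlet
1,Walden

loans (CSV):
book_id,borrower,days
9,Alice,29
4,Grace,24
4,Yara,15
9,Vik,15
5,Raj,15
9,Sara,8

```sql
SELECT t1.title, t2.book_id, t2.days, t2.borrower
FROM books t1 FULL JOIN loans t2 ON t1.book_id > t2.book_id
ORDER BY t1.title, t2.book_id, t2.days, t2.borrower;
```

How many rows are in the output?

16

FULL OUTER JOIN keeps every row from both sides; unmatched rows get NULL for the other side's columns.
Matching on t1.book_id > t2.book_id.
- t1[0] book_id=6 → 3 match(es) in t2 → 3 row(s).
- t1[1] book_id=1 → no match; kept with NULLs on the t2 side.
- t1[2] book_id=4 → no match; kept with NULLs on the t2 side.
- t1[3] book_id=7 → 3 match(es) in t2 → 3 row(s).
- t1[4] book_id=2 → no match; kept with NULLs on the t2 side.
- t1[5] book_id=7 → 3 match(es) in t2 → 3 row(s).
- t1[6] book_id=1 → no match; kept with NULLs on the t2 side.
- 3 row(s) from t2 found no t1 partner → padded with NULL.
Total: 9 matched + 7 padded = 16 rows.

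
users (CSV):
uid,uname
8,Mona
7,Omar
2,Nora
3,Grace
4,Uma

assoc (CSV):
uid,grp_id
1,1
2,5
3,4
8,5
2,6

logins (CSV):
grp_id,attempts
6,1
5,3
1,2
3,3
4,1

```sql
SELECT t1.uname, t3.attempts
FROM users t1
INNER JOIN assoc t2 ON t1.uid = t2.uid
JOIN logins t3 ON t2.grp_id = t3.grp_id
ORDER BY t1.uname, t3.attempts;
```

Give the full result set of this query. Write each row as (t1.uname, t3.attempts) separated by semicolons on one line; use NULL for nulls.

(Grace, 1); (Mona, 3); (Nora, 1); (Nora, 3)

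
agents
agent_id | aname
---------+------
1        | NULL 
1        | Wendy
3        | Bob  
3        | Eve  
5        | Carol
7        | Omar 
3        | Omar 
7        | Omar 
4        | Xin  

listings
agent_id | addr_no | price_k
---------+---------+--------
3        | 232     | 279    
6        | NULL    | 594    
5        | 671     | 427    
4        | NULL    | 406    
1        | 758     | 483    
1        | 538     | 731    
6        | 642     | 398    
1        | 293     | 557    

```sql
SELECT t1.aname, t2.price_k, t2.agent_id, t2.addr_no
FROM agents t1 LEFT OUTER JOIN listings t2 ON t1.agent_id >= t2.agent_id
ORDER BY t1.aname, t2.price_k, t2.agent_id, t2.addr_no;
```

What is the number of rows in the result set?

LEFT JOIN keeps every row from `agents`; unmatched rows get NULL for `listings`'s columns.
Matching on t1.agent_id >= t2.agent_id.
- t1 (agent_id=1) pairs with 3 row(s) of t2.
- t1 (agent_id=1) pairs with 3 row(s) of t2.
- t1 (agent_id=3) pairs with 4 row(s) of t2.
- t1 (agent_id=3) pairs with 4 row(s) of t2.
- t1 (agent_id=5) pairs with 6 row(s) of t2.
- t1 (agent_id=7) pairs with 8 row(s) of t2.
- t1 (agent_id=3) pairs with 4 row(s) of t2.
- t1 (agent_id=7) pairs with 8 row(s) of t2.
- t1 (agent_id=4) pairs with 5 row(s) of t2.
Total: 45 rows.

45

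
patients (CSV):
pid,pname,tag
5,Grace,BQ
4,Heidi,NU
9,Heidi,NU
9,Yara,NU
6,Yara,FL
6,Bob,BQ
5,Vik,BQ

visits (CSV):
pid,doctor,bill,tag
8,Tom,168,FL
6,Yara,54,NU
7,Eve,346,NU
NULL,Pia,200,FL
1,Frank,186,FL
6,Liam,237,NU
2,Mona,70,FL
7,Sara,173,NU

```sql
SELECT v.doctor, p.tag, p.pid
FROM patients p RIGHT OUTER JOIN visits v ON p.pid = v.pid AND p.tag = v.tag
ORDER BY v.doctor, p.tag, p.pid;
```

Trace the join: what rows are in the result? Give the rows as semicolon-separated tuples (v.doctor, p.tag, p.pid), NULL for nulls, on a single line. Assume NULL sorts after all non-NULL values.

RIGHT JOIN keeps every row from `visits`; unmatched rows get NULL for `patients`'s columns.
Matching on p.pid = v.pid AND p.tag = v.tag. A NULL in a compared column never satisfies the condition.
- pid=5, tag=BQ: no matching v row.
- pid=4, tag=NU: no matching v row.
- pid=9, tag=NU: no matching v row.
- pid=9, tag=NU: no matching v row.
- pid=6, tag=FL: no matching v row.
- pid=6, tag=BQ: no matching v row.
- pid=5, tag=BQ: no matching v row.
- 8 v row(s) had no p match → kept, p columns NULL.
After projecting and ordering:
v.doctor | p.tag | p.pid
Eve | NULL | NULL
Frank | NULL | NULL
Liam | NULL | NULL
Mona | NULL | NULL
Pia | NULL | NULL
Sara | NULL | NULL
Tom | NULL | NULL
Yara | NULL | NULL

(Eve, NULL, NULL); (Frank, NULL, NULL); (Liam, NULL, NULL); (Mona, NULL, NULL); (Pia, NULL, NULL); (Sara, NULL, NULL); (Tom, NULL, NULL); (Yara, NULL, NULL)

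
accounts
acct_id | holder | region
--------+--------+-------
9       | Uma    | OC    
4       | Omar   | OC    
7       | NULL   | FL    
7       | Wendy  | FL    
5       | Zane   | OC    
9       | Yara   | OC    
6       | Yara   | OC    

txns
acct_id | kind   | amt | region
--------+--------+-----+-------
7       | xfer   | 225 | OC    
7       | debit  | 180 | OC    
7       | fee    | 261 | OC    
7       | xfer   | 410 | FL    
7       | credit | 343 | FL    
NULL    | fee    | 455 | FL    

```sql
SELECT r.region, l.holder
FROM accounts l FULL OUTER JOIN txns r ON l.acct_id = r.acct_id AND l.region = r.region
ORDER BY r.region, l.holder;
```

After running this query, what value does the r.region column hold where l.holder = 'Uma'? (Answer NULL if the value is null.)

NULL

FULL OUTER JOIN keeps every row from both sides; unmatched rows get NULL for the other side's columns.
Matching on l.acct_id = r.acct_id AND l.region = r.region. A NULL in a compared column never satisfies the condition.
- l[0] acct_id=9, region=OC → no match; kept with NULLs on the r side.
- l[1] acct_id=4, region=OC → no match; kept with NULLs on the r side.
- l[2] acct_id=7, region=FL → 2 match(es) in r → 2 row(s).
- l[3] acct_id=7, region=FL → 2 match(es) in r → 2 row(s).
- l[4] acct_id=5, region=OC → no match; kept with NULLs on the r side.
- l[5] acct_id=9, region=OC → no match; kept with NULLs on the r side.
- l[6] acct_id=6, region=OC → no match; kept with NULLs on the r side.
- 4 r row(s) had no l match → kept, l columns NULL.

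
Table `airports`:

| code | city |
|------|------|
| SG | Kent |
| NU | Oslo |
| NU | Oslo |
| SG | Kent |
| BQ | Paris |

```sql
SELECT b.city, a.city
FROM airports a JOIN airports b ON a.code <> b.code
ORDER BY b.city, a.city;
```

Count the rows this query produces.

16

INNER JOIN keeps only pairs where the ON condition holds.
Matching on a.code <> b.code.
- a[0] code=SG → 3 match(es) in b → 3 row(s).
- a[1] code=NU → 3 match(es) in b → 3 row(s).
- a[2] code=NU → 3 match(es) in b → 3 row(s).
- a[3] code=SG → 3 match(es) in b → 3 row(s).
- a[4] code=BQ → 4 match(es) in b → 4 row(s).
Total: 16 rows.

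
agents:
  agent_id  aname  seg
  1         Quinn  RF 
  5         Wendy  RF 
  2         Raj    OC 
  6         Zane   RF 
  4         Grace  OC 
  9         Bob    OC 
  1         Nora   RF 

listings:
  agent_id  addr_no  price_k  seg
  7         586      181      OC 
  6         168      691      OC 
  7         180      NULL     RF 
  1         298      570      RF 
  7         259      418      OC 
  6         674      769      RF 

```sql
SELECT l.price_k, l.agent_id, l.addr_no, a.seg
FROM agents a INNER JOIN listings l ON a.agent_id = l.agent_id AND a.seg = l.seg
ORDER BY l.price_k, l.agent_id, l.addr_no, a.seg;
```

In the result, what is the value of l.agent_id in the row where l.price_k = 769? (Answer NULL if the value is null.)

6

INNER JOIN keeps only pairs where the ON condition holds.
Matching on a.agent_id = l.agent_id AND a.seg = l.seg.
- a (agent_id=1, seg=RF) pairs with 1 row(s) of l.
- a (agent_id=5, seg=RF) has no partner → excluded.
- a (agent_id=2, seg=OC) has no partner → excluded.
- a (agent_id=6, seg=RF) pairs with 1 row(s) of l.
- a (agent_id=4, seg=OC) has no partner → excluded.
- a (agent_id=9, seg=OC) has no partner → excluded.
- a (agent_id=1, seg=RF) pairs with 1 row(s) of l.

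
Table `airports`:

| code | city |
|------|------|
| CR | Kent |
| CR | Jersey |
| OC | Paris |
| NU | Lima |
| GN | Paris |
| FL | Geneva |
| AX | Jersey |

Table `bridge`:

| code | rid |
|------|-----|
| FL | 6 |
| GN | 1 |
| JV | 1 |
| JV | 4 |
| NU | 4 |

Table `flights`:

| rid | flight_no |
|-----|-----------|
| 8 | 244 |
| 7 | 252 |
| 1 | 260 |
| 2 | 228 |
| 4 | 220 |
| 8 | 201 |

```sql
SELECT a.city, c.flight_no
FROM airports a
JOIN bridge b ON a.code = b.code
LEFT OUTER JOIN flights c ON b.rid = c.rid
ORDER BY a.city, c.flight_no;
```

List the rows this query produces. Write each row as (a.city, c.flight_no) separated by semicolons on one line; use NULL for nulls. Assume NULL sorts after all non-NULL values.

(Geneva, NULL); (Lima, 220); (Paris, 260)

Evaluate left to right. First `airports a INNER JOIN bridge b` on code: 3 row(s).
Then LEFT JOIN `flights c` on rid: each of those 3 rows is kept; rows whose b.rid has no match in c get NULL for c's columns.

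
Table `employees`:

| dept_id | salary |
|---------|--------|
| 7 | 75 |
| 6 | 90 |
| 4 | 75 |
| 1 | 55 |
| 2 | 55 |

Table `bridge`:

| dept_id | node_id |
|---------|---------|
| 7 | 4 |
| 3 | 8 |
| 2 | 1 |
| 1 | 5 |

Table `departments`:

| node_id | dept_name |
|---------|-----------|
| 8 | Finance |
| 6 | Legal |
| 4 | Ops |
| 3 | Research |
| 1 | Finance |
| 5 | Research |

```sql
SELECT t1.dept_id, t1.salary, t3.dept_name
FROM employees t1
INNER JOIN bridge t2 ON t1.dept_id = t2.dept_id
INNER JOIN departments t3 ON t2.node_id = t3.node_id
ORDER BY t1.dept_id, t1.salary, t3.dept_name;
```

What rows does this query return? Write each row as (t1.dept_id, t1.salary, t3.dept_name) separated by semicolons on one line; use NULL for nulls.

Evaluate left to right. First `employees t1 INNER JOIN bridge t2` on dept_id: 3 row(s).
Then INNER JOIN `departments t3` on node_id: keep only rows whose t2.node_id appears in t3.

(1, 55, Research); (2, 55, Finance); (7, 75, Ops)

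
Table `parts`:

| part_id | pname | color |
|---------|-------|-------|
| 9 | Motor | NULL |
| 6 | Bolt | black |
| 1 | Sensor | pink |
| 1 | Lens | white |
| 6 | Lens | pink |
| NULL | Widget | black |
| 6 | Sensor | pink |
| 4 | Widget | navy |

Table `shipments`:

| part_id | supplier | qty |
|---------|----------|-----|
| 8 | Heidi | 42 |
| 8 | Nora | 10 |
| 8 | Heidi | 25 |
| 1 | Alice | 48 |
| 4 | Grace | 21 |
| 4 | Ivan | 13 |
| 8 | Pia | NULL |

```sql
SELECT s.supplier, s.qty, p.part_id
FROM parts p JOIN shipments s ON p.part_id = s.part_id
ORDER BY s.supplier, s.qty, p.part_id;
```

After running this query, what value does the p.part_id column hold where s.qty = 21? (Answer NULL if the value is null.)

4

INNER JOIN keeps only pairs where the ON condition holds.
Matching on p.part_id = s.part_id. A NULL in a compared column never satisfies the condition.
- part_id=9: no matching s row, dropped.
- part_id=6: no matching s row, dropped.
- part_id=1: 1 matching s row(s), so 1 row(s) emitted.
- part_id=1: 1 matching s row(s), so 1 row(s) emitted.
- part_id=6: no matching s row, dropped.
- part_id=NULL: no matching s row, dropped.
- part_id=6: no matching s row, dropped.
- part_id=4: 2 matching s row(s), so 2 row(s) emitted.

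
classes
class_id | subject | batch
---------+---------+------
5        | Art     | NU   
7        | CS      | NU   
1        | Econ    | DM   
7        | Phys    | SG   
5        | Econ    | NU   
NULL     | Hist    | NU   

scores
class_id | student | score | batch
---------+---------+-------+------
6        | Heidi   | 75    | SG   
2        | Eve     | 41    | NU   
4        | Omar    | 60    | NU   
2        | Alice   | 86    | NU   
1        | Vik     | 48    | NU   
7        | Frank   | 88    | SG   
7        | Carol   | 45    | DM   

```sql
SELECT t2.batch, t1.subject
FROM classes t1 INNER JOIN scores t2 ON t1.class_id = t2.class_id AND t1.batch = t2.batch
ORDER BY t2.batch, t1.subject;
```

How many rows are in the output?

1

INNER JOIN keeps only pairs where the ON condition holds.
Matching on t1.class_id = t2.class_id AND t1.batch = t2.batch. A NULL in a compared column never satisfies the condition.
- t1 (class_id=5, batch=NU) has no partner → excluded.
- t1 (class_id=7, batch=NU) has no partner → excluded.
- t1 (class_id=1, batch=DM) has no partner → excluded.
- t1 (class_id=7, batch=SG) pairs with 1 row(s) of t2.
- t1 (class_id=5, batch=NU) has no partner → excluded.
- t1 (class_id=NULL, batch=NU) has no partner → excluded.
Total: 1 rows.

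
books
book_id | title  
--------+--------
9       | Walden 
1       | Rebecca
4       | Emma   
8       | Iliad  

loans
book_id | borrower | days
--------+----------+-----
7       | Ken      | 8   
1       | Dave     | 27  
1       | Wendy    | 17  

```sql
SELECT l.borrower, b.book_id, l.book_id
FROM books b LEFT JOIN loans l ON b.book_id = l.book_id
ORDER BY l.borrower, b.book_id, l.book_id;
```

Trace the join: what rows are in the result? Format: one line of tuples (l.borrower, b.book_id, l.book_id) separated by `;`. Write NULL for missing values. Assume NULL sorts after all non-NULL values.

(Dave, 1, 1); (Wendy, 1, 1); (NULL, 4, NULL); (NULL, 8, NULL); (NULL, 9, NULL)

LEFT JOIN keeps every row from `books`; unmatched rows get NULL for `loans`'s columns.
Matching on b.book_id = l.book_id.
Matched pairs: 2; unmatched b rows kept: 3.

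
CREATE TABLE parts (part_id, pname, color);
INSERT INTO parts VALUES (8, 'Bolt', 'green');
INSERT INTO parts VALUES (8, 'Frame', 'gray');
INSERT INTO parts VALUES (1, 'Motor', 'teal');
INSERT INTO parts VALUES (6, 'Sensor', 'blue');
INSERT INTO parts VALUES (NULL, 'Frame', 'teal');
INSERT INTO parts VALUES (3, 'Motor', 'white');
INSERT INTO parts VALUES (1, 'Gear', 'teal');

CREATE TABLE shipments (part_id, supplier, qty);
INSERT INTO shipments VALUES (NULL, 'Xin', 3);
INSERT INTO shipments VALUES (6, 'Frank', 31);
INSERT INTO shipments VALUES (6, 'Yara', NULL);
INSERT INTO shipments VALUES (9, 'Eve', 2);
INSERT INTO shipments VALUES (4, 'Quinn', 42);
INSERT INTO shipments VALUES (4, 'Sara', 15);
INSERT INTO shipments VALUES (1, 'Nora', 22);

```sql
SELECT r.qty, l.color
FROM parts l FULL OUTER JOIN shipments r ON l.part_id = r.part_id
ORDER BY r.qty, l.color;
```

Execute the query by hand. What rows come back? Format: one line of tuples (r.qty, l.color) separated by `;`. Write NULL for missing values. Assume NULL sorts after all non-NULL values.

(2, NULL); (3, NULL); (15, NULL); (22, teal); (22, teal); (31, blue); (42, NULL); (NULL, blue); (NULL, gray); (NULL, green); (NULL, teal); (NULL, white)

FULL OUTER JOIN keeps every row from both sides; unmatched rows get NULL for the other side's columns.
Matching on l.part_id = r.part_id. A NULL in a compared column never satisfies the condition.
Matched pairs: 4; unmatched l rows kept: 4; unmatched r rows kept: 4.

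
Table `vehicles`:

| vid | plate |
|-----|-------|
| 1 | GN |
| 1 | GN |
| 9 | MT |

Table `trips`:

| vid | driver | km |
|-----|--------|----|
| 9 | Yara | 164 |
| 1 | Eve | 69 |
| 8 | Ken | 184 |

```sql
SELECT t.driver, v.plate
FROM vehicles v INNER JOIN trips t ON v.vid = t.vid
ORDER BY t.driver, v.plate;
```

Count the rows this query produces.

INNER JOIN keeps only pairs where the ON condition holds.
Matching on v.vid = t.vid.
Matched pairs: 3.
Total: 3 rows.

3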